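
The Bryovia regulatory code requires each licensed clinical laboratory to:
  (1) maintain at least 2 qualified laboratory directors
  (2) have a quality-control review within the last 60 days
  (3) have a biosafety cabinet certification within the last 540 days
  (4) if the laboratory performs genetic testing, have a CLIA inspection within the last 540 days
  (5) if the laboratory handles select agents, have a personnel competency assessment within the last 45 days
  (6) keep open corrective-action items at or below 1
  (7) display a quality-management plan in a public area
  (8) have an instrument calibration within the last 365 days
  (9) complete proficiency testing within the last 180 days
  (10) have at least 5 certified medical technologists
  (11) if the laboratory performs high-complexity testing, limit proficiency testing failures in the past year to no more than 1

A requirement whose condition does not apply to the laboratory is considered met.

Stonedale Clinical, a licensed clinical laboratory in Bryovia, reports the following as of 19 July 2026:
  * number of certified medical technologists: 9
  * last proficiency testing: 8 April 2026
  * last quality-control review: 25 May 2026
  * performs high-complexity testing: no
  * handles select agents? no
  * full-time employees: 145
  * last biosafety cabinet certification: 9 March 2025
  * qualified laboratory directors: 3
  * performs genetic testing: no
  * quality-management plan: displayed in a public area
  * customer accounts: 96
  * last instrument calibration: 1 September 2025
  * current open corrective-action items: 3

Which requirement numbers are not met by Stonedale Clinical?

6

1. qualified laboratory directors 3 ≥ 2 → met
2. quality-control review 55 days ago vs limit 60 → met
3. biosafety cabinet certification 497 days ago vs limit 540 → met
4. condition 'performs genetic testing' does not hold → requirement n/a → met
5. condition 'handles select agents' does not hold → requirement n/a → met
6. open corrective-action items 3 > 1 → not met
7. quality-management plan present → met
8. instrument calibration 321 days ago vs limit 365 → met
9. proficiency testing 102 days ago vs limit 180 → met
10. certified medical technologists 9 ≥ 5 → met
11. condition 'performs high-complexity testing' does not hold → requirement n/a → met
Not met: 6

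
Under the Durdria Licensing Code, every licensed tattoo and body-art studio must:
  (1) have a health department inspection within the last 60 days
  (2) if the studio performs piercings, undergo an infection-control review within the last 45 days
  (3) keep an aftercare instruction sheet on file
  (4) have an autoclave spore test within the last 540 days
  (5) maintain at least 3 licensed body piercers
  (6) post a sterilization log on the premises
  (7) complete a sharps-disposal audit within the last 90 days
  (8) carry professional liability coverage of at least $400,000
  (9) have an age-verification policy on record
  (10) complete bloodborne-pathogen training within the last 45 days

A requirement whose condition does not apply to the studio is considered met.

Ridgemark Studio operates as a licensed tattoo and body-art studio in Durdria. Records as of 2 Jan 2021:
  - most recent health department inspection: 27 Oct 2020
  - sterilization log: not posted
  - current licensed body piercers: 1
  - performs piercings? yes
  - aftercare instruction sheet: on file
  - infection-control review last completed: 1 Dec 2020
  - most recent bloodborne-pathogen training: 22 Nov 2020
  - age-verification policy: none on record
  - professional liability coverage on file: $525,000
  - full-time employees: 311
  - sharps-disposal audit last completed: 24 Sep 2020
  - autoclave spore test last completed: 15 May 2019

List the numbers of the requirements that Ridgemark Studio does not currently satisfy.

1. health department inspection 67 days ago vs limit 60 → not met
2. condition 'performs piercings' holds; infection-control review 32 days ago vs limit 45 → met
3. aftercare instruction sheet present → met
4. autoclave spore test 598 days ago vs limit 540 → not met
5. licensed body piercers 1 < 3 → not met
6. sterilization log absent → not met
7. sharps-disposal audit 100 days ago vs limit 90 → not met
8. professional liability coverage $525,000 ≥ $400,000 → met
9. age-verification policy absent → not met
10. bloodborne-pathogen training 41 days ago vs limit 45 → met
Not met: 1, 4, 5, 6, 7, 9

1, 4, 5, 6, 7, 9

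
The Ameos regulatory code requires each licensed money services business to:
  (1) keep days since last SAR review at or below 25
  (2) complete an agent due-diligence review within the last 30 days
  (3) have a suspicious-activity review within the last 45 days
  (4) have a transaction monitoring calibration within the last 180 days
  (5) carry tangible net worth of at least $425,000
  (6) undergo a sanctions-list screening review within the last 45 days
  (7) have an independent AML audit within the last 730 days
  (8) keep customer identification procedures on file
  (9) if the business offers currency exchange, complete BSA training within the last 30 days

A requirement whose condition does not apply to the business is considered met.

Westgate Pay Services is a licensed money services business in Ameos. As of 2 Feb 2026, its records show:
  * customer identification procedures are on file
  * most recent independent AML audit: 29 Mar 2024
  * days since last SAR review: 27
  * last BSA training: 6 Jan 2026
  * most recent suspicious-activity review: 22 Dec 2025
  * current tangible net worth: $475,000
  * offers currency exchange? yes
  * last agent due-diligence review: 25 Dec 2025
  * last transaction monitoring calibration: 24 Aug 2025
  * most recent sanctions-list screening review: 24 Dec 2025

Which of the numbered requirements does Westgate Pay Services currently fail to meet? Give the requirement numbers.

1, 2

1. days since last SAR review 27 > 25 → not met
2. agent due-diligence review 39 days ago vs limit 30 → not met
3. suspicious-activity review 42 days ago vs limit 45 → met
4. transaction monitoring calibration 162 days ago vs limit 180 → met
5. tangible net worth $475,000 ≥ $425,000 → met
6. sanctions-list screening review 40 days ago vs limit 45 → met
7. independent AML audit 675 days ago vs limit 730 → met
8. customer identification procedures present → met
9. condition 'offers currency exchange' holds; BSA training 27 days ago vs limit 30 → met
Not met: 1, 2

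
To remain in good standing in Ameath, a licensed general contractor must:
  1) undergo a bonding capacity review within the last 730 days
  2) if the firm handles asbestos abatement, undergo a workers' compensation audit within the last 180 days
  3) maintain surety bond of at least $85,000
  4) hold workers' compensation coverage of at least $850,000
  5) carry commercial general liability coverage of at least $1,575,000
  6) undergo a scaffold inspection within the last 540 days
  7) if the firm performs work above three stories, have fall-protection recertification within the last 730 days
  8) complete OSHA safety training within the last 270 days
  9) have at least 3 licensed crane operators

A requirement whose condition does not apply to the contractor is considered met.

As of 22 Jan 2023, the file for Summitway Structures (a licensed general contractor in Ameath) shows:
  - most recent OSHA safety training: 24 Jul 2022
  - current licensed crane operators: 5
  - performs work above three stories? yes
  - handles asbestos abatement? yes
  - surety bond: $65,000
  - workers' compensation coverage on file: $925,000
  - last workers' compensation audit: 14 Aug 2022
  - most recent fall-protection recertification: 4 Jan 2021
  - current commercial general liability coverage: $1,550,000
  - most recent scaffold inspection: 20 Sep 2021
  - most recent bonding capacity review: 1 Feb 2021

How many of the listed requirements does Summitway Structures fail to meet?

1. bonding capacity review 720 days ago vs limit 730 → met
2. condition 'handles asbestos abatement' holds; workers' compensation audit 161 days ago vs limit 180 → met
3. surety bond $65,000 < $85,000 → not met
4. workers' compensation coverage $925,000 ≥ $850,000 → met
5. commercial general liability coverage $1,550,000 < $1,575,000 → not met
6. scaffold inspection 489 days ago vs limit 540 → met
7. condition 'performs work above three stories' holds; fall-protection recertification 748 days ago vs limit 730 → not met
8. OSHA safety training 182 days ago vs limit 270 → met
9. licensed crane operators 5 ≥ 3 → met
Not met: 3 of 9

3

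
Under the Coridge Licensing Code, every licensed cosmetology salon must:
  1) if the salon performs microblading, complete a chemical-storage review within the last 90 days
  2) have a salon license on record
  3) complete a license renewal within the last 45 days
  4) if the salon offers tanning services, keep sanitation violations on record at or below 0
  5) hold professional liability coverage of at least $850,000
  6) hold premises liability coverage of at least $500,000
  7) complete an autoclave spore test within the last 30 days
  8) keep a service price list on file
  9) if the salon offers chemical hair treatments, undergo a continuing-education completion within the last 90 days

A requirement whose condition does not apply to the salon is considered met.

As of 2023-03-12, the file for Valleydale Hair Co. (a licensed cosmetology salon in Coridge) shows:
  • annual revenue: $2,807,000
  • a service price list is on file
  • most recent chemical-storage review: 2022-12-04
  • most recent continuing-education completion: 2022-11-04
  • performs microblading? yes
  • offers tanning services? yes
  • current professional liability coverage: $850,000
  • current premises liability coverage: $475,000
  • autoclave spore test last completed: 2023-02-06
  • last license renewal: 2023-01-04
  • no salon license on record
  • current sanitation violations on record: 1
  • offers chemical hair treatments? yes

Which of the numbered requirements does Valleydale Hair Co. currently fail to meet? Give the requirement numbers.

1. condition 'performs microblading' holds; chemical-storage review 98 days ago vs limit 90 → not met
2. salon license absent → not met
3. license renewal 67 days ago vs limit 45 → not met
4. condition 'offers tanning services' holds; sanitation violations on record 1 > 0 → not met
5. professional liability coverage $850,000 ≥ $850,000 → met
6. premises liability coverage $475,000 < $500,000 → not met
7. autoclave spore test 34 days ago vs limit 30 → not met
8. service price list present → met
9. condition 'offers chemical hair treatments' holds; continuing-education completion 128 days ago vs limit 90 → not met
Not met: 1, 2, 3, 4, 6, 7, 9

1, 2, 3, 4, 6, 7, 9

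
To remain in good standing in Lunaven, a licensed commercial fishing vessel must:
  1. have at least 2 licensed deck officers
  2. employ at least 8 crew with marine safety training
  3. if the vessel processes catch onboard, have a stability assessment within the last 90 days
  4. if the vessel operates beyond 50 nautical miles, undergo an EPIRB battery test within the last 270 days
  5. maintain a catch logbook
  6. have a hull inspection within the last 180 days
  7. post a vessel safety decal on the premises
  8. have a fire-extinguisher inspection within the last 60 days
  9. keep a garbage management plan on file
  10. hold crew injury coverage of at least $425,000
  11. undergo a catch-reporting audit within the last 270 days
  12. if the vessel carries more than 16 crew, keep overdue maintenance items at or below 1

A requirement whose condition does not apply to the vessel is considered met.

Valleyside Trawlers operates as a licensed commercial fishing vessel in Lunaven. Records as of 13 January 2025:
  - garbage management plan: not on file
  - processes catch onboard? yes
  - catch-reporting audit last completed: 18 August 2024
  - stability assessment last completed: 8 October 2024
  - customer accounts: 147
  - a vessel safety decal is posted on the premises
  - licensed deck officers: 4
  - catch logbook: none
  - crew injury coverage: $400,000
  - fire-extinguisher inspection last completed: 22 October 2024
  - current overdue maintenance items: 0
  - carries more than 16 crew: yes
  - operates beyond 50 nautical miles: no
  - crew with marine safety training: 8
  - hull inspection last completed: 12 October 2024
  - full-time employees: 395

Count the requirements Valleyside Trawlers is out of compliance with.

1. licensed deck officers 4 ≥ 2 → met
2. crew with marine safety training 8 ≥ 8 → met
3. condition 'processes catch onboard' holds; stability assessment 97 days ago vs limit 90 → not met
4. condition 'operates beyond 50 nautical miles' does not hold → requirement n/a → met
5. catch logbook absent → not met
6. hull inspection 93 days ago vs limit 180 → met
7. vessel safety decal present → met
8. fire-extinguisher inspection 83 days ago vs limit 60 → not met
9. garbage management plan absent → not met
10. crew injury coverage $400,000 < $425,000 → not met
11. catch-reporting audit 148 days ago vs limit 270 → met
12. condition 'carries more than 16 crew' holds; overdue maintenance items 0 ≤ 1 → met
Not met: 5 of 12

5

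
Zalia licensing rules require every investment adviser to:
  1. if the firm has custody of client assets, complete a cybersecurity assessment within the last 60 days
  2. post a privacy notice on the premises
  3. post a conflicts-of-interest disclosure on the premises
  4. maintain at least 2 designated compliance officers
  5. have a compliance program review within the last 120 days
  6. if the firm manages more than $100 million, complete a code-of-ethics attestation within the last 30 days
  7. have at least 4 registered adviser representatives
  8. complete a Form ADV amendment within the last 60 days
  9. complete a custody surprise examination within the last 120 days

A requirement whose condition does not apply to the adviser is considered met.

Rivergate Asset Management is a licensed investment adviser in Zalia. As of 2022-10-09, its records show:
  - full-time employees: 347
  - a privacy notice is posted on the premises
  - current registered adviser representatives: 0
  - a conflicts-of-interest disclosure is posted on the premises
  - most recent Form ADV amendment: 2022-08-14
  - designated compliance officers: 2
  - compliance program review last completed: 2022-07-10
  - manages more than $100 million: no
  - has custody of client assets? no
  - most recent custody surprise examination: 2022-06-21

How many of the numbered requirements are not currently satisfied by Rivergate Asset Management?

1

1. condition 'has custody of client assets' does not hold → requirement n/a → met
2. privacy notice present → met
3. conflicts-of-interest disclosure present → met
4. designated compliance officers 2 ≥ 2 → met
5. compliance program review 91 days ago vs limit 120 → met
6. condition 'manages more than $100 million' does not hold → requirement n/a → met
7. registered adviser representatives 0 < 4 → not met
8. Form ADV amendment 56 days ago vs limit 60 → met
9. custody surprise examination 110 days ago vs limit 120 → met
Not met: 1 of 9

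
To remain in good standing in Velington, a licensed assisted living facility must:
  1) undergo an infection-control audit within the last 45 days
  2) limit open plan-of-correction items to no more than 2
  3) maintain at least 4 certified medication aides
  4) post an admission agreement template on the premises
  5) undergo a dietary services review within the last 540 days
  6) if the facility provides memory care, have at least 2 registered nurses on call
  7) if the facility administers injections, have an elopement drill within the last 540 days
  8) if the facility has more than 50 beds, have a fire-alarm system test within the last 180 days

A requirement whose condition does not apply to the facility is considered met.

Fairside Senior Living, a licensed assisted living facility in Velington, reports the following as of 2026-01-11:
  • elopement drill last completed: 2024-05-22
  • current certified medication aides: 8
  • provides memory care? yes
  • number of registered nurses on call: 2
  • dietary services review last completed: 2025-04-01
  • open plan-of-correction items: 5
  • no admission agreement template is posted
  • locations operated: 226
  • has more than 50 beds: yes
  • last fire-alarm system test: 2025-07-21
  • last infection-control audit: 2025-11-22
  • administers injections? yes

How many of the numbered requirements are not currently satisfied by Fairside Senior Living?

1. infection-control audit 50 days ago vs limit 45 → not met
2. open plan-of-correction items 5 > 2 → not met
3. certified medication aides 8 ≥ 4 → met
4. admission agreement template absent → not met
5. dietary services review 285 days ago vs limit 540 → met
6. condition 'provides memory care' holds; registered nurses on call 2 ≥ 2 → met
7. condition 'administers injections' holds; elopement drill 599 days ago vs limit 540 → not met
8. condition 'has more than 50 beds' holds; fire-alarm system test 174 days ago vs limit 180 → met
Not met: 4 of 8

4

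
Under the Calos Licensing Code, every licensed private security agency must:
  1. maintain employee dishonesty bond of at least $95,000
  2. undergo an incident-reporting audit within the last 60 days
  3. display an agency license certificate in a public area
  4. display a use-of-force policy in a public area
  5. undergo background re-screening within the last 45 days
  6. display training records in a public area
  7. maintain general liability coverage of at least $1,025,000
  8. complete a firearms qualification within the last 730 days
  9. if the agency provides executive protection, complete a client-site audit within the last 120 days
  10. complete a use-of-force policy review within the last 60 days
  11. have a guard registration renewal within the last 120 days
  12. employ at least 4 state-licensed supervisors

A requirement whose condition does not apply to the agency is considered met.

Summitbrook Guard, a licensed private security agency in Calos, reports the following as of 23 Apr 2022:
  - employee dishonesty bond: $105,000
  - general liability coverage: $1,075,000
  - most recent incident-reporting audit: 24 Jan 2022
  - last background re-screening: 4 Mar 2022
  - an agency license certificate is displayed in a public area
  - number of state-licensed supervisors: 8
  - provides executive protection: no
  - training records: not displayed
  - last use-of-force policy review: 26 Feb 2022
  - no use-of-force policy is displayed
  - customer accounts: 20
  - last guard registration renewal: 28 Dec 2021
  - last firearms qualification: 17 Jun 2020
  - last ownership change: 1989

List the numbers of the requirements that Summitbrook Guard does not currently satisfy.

2, 4, 5, 6

1. employee dishonesty bond $105,000 ≥ $95,000 → met
2. incident-reporting audit 89 days ago vs limit 60 → not met
3. agency license certificate present → met
4. use-of-force policy absent → not met
5. background re-screening 50 days ago vs limit 45 → not met
6. training records absent → not met
7. general liability coverage $1,075,000 ≥ $1,025,000 → met
8. firearms qualification 675 days ago vs limit 730 → met
9. condition 'provides executive protection' does not hold → requirement n/a → met
10. use-of-force policy review 56 days ago vs limit 60 → met
11. guard registration renewal 116 days ago vs limit 120 → met
12. state-licensed supervisors 8 ≥ 4 → met
Not met: 2, 4, 5, 6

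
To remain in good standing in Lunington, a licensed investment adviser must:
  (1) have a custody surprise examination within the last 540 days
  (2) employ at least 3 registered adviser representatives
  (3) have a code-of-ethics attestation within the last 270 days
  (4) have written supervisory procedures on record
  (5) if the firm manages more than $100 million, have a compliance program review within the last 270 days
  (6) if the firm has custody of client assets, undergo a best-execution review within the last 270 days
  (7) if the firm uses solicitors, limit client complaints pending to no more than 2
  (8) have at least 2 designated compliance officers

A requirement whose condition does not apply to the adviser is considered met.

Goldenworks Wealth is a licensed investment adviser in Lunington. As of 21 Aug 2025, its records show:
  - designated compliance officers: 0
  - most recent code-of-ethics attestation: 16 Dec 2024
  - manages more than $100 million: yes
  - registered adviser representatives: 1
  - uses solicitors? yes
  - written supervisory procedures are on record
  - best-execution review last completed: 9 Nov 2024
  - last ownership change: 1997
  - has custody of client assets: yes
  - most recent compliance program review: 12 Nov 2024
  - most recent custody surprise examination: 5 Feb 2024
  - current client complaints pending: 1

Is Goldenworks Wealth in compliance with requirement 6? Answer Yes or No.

6. condition 'has custody of client assets' holds; best-execution review 285 days ago vs limit 270 → not met

No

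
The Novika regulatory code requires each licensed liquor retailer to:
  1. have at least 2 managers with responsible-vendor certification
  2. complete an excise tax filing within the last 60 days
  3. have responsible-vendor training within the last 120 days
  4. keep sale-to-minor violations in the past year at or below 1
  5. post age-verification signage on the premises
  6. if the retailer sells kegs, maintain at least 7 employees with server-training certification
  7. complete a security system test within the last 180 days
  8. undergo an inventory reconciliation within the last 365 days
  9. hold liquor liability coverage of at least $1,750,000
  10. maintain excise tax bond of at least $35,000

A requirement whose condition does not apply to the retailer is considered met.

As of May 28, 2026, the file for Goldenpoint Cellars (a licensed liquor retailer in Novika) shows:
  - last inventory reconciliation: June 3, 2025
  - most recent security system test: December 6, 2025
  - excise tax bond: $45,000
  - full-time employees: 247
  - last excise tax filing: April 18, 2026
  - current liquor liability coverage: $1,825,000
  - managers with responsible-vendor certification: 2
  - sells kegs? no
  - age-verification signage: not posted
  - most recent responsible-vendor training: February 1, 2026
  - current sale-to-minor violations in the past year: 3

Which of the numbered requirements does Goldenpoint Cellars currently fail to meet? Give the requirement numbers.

4, 5

1. managers with responsible-vendor certification 2 ≥ 2 → met
2. excise tax filing 40 days ago vs limit 60 → met
3. responsible-vendor training 116 days ago vs limit 120 → met
4. sale-to-minor violations in the past year 3 > 1 → not met
5. age-verification signage absent → not met
6. condition 'sells kegs' does not hold → requirement n/a → met
7. security system test 173 days ago vs limit 180 → met
8. inventory reconciliation 359 days ago vs limit 365 → met
9. liquor liability coverage $1,825,000 ≥ $1,750,000 → met
10. excise tax bond $45,000 ≥ $35,000 → met
Not met: 4, 5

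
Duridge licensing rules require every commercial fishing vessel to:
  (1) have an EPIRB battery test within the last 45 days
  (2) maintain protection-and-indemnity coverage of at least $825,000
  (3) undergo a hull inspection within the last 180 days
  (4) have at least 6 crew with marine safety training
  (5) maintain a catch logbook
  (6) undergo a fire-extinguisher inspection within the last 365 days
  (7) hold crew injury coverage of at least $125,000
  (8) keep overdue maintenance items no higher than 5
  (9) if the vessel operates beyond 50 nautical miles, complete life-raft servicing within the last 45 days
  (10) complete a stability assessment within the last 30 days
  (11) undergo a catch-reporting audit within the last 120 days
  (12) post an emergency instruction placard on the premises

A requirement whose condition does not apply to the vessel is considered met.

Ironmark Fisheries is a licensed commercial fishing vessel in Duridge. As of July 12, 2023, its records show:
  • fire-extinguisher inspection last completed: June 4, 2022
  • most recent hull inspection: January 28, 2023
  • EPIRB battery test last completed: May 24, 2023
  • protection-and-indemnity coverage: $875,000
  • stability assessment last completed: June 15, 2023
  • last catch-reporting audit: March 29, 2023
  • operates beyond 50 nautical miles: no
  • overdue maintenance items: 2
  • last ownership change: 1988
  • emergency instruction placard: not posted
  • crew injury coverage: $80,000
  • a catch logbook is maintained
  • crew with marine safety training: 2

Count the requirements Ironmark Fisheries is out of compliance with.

1. EPIRB battery test 49 days ago vs limit 45 → not met
2. protection-and-indemnity coverage $875,000 ≥ $825,000 → met
3. hull inspection 165 days ago vs limit 180 → met
4. crew with marine safety training 2 < 6 → not met
5. catch logbook present → met
6. fire-extinguisher inspection 403 days ago vs limit 365 → not met
7. crew injury coverage $80,000 < $125,000 → not met
8. overdue maintenance items 2 ≤ 5 → met
9. condition 'operates beyond 50 nautical miles' does not hold → requirement n/a → met
10. stability assessment 27 days ago vs limit 30 → met
11. catch-reporting audit 105 days ago vs limit 120 → met
12. emergency instruction placard absent → not met
Not met: 5 of 12

5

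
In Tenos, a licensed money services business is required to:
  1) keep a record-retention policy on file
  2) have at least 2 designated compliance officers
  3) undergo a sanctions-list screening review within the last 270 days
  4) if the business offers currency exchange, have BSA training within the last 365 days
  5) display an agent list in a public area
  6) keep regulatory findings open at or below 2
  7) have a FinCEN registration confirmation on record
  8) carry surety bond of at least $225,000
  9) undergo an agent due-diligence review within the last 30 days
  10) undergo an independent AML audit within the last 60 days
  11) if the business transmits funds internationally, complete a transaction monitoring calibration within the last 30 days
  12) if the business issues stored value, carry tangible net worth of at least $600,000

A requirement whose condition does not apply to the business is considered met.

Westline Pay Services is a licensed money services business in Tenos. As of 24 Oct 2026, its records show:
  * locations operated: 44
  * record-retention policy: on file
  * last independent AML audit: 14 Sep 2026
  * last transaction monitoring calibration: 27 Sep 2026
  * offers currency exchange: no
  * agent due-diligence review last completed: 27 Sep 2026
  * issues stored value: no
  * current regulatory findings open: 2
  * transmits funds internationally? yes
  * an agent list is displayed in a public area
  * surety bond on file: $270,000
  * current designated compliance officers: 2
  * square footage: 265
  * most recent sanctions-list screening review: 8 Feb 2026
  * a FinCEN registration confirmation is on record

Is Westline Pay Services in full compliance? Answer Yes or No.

Yes

1. record-retention policy present → met
2. designated compliance officers 2 ≥ 2 → met
3. sanctions-list screening review 258 days ago vs limit 270 → met
4. condition 'offers currency exchange' does not hold → requirement n/a → met
5. agent list present → met
6. regulatory findings open 2 ≤ 2 → met
7. FinCEN registration confirmation present → met
8. surety bond $270,000 ≥ $225,000 → met
9. agent due-diligence review 27 days ago vs limit 30 → met
10. independent AML audit 40 days ago vs limit 60 → met
11. condition 'transmits funds internationally' holds; transaction monitoring calibration 27 days ago vs limit 30 → met
12. condition 'issues stored value' does not hold → requirement n/a → met
All met.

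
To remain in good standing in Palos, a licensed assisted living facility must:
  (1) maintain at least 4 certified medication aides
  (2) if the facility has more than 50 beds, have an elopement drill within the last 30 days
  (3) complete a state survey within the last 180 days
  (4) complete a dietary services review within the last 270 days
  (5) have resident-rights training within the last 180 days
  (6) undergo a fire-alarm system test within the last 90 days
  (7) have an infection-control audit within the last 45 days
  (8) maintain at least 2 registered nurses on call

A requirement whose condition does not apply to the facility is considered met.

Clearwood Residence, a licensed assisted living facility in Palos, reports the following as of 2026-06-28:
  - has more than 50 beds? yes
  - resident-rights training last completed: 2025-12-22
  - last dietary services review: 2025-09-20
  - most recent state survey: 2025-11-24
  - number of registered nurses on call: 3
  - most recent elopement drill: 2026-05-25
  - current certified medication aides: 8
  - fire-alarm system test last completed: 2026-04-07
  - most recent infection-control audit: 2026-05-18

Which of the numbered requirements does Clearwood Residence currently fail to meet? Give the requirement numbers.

2, 3, 4, 5

1. certified medication aides 8 ≥ 4 → met
2. condition 'has more than 50 beds' holds; elopement drill 34 days ago vs limit 30 → not met
3. state survey 216 days ago vs limit 180 → not met
4. dietary services review 281 days ago vs limit 270 → not met
5. resident-rights training 188 days ago vs limit 180 → not met
6. fire-alarm system test 82 days ago vs limit 90 → met
7. infection-control audit 41 days ago vs limit 45 → met
8. registered nurses on call 3 ≥ 2 → met
Not met: 2, 3, 4, 5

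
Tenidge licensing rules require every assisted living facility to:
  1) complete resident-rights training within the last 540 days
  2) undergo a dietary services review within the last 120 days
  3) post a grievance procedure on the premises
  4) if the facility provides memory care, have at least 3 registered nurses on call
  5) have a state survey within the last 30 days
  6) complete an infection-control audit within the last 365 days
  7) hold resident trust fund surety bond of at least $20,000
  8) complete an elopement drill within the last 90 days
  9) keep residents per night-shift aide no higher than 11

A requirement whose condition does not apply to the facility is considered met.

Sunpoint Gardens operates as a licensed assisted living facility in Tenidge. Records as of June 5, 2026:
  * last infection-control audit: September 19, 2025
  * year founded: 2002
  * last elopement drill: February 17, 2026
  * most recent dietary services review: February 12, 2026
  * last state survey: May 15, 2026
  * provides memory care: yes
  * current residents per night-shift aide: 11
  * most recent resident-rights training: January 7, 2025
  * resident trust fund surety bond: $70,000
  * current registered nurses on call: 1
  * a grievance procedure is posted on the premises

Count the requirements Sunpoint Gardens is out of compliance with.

2

1. resident-rights training 514 days ago vs limit 540 → met
2. dietary services review 113 days ago vs limit 120 → met
3. grievance procedure present → met
4. condition 'provides memory care' holds; registered nurses on call 1 < 3 → not met
5. state survey 21 days ago vs limit 30 → met
6. infection-control audit 259 days ago vs limit 365 → met
7. resident trust fund surety bond $70,000 ≥ $20,000 → met
8. elopement drill 108 days ago vs limit 90 → not met
9. residents per night-shift aide 11 ≤ 11 → met
Not met: 2 of 9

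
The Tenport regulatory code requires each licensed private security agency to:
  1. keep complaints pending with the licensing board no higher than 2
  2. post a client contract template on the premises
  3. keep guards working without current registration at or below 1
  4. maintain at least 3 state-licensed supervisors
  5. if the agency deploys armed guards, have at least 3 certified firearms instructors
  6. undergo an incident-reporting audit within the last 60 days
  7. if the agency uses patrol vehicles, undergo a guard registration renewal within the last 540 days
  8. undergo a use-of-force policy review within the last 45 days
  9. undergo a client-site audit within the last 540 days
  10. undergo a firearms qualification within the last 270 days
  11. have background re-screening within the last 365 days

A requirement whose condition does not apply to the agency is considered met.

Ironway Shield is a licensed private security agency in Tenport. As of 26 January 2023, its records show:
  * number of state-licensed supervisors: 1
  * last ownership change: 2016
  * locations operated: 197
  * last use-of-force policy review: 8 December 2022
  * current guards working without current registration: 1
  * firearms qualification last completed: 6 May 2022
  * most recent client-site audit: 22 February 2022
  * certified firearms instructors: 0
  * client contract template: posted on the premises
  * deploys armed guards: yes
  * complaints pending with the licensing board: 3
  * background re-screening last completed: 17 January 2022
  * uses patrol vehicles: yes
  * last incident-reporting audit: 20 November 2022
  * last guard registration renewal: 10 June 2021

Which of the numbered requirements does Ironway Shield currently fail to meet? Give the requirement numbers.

1. complaints pending with the licensing board 3 > 2 → not met
2. client contract template present → met
3. guards working without current registration 1 ≤ 1 → met
4. state-licensed supervisors 1 < 3 → not met
5. condition 'deploys armed guards' holds; certified firearms instructors 0 < 3 → not met
6. incident-reporting audit 67 days ago vs limit 60 → not met
7. condition 'uses patrol vehicles' holds; guard registration renewal 595 days ago vs limit 540 → not met
8. use-of-force policy review 49 days ago vs limit 45 → not met
9. client-site audit 338 days ago vs limit 540 → met
10. firearms qualification 265 days ago vs limit 270 → met
11. background re-screening 374 days ago vs limit 365 → not met
Not met: 1, 4, 5, 6, 7, 8, 11

1, 4, 5, 6, 7, 8, 11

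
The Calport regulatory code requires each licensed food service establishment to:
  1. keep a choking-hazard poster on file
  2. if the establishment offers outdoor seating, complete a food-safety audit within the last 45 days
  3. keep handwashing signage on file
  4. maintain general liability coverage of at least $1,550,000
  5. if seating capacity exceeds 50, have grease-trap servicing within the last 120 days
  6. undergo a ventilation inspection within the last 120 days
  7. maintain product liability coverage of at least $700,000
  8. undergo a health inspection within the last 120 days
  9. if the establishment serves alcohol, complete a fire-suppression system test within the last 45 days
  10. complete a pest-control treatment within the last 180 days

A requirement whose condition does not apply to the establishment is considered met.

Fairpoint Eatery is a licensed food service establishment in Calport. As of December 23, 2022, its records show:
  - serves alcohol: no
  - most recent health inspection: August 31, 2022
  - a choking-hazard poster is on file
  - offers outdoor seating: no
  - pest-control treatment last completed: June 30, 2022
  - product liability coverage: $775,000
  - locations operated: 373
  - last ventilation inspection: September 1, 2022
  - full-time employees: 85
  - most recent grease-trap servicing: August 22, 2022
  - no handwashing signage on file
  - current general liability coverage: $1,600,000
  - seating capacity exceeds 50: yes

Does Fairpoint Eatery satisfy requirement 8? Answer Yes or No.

Yes

8. health inspection 114 days ago vs limit 120 → met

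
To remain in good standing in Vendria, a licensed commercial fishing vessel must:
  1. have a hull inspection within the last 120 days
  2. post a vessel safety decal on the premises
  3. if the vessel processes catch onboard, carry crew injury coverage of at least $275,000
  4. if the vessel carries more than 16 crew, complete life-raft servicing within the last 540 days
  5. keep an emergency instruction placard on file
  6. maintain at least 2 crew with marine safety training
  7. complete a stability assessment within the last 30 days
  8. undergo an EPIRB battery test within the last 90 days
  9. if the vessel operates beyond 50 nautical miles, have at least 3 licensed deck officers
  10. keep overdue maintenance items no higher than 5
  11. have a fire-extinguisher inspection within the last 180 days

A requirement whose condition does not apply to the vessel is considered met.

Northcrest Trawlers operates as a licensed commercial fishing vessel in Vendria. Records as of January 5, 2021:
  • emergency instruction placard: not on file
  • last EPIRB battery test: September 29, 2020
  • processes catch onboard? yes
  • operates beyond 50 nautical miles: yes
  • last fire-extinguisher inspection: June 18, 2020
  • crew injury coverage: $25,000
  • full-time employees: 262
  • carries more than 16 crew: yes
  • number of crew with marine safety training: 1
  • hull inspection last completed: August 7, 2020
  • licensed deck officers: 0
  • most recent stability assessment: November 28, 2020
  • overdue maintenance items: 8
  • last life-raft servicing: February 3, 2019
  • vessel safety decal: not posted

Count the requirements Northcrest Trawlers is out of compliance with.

1. hull inspection 151 days ago vs limit 120 → not met
2. vessel safety decal absent → not met
3. condition 'processes catch onboard' holds; crew injury coverage $25,000 < $275,000 → not met
4. condition 'carries more than 16 crew' holds; life-raft servicing 702 days ago vs limit 540 → not met
5. emergency instruction placard absent → not met
6. crew with marine safety training 1 < 2 → not met
7. stability assessment 38 days ago vs limit 30 → not met
8. EPIRB battery test 98 days ago vs limit 90 → not met
9. condition 'operates beyond 50 nautical miles' holds; licensed deck officers 0 < 3 → not met
10. overdue maintenance items 8 > 5 → not met
11. fire-extinguisher inspection 201 days ago vs limit 180 → not met
Not met: 11 of 11

11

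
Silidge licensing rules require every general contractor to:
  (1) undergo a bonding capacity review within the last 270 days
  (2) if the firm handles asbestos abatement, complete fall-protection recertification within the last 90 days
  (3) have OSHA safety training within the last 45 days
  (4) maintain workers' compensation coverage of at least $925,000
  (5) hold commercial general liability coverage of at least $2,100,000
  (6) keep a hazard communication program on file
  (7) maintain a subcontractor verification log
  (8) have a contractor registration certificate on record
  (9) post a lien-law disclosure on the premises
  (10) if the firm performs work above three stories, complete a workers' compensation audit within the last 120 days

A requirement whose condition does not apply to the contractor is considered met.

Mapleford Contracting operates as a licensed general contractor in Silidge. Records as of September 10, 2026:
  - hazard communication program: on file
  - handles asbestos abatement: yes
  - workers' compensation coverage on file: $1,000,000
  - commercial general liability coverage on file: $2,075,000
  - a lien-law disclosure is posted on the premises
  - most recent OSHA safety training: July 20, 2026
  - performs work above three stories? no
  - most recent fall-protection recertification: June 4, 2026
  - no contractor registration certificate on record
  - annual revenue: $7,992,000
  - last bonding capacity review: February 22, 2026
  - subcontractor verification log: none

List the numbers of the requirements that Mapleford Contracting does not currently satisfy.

2, 3, 5, 7, 8

1. bonding capacity review 200 days ago vs limit 270 → met
2. condition 'handles asbestos abatement' holds; fall-protection recertification 98 days ago vs limit 90 → not met
3. OSHA safety training 52 days ago vs limit 45 → not met
4. workers' compensation coverage $1,000,000 ≥ $925,000 → met
5. commercial general liability coverage $2,075,000 < $2,100,000 → not met
6. hazard communication program present → met
7. subcontractor verification log absent → not met
8. contractor registration certificate absent → not met
9. lien-law disclosure present → met
10. condition 'performs work above three stories' does not hold → requirement n/a → met
Not met: 2, 3, 5, 7, 8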